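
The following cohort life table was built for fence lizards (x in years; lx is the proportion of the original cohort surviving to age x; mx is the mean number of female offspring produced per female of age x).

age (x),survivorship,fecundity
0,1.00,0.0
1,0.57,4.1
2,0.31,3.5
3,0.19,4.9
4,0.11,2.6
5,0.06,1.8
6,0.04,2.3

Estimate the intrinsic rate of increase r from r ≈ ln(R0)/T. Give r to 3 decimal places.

R0 = Σ lx·mx = 0 + 2.337 + 1.085 + 0.931 + 0.286 + 0.108 + 0.092 = 4.839
Σ x·lx·mx = 9.536; T = 9.536/4.839 = 1.97066…
r ≈ ln(R0)/T = ln(4.839)/1.97066… = 0.80009… → 0.800

0.800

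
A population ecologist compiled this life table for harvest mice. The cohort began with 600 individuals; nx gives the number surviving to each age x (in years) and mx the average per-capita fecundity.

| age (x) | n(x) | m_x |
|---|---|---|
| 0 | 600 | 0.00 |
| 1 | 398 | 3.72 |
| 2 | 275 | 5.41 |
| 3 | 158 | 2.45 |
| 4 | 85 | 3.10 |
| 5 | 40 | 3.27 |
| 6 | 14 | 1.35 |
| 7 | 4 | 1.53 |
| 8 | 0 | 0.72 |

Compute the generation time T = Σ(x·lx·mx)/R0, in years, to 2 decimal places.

1.98

lx = nx/n0 = nx/600: 1, 0.66333…, 0.45833…, 0.26333…, 0.14167…, 0.06667…, 0.02333…, 0.00667…, 0
lx·mx: 0, 2.4676…, 2.479583…, 0.645167…, 0.439167…, 0.218…, 0.0315…, 0.0102…, 0 → R0 = 6.291217…
x·lx·mx: 0, 2.4676…, 4.959167…, 1.9355…, 1.756667…, 1.09…, 0.189…, 0.0714…, 0 → Σ = 12.469333…
T = 12.469333… / 6.291217… = 1.982023… → 1.98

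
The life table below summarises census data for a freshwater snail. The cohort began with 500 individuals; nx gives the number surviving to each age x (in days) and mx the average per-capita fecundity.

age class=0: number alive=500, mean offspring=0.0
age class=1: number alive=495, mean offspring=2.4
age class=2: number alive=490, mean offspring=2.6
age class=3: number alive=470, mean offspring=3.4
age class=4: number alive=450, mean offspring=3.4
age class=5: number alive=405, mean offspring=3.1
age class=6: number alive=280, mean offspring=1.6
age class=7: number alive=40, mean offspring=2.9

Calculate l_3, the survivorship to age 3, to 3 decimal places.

0.940

l_3 = n_3/n_0 = 470/500 = 0.94 → 0.940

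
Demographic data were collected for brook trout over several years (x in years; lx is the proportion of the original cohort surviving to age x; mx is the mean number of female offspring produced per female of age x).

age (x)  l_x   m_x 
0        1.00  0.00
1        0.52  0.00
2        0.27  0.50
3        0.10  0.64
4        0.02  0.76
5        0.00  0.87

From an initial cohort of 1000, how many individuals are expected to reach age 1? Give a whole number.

Expected survivors = N0 · l_1 = 1000 × 0.52 = 520 → 520

520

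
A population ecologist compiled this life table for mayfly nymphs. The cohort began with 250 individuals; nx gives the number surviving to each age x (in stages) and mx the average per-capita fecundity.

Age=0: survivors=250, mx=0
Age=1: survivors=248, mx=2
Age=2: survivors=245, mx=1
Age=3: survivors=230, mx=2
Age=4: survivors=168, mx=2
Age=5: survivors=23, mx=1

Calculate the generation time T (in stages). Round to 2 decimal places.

2.45

lx = nx/n0 = nx/250: 1, 0.992, 0.98, 0.92, 0.672, 0.092
lx·mx: 0, 1.984, 0.98, 1.84, 1.344, 0.092 → R0 = 6.24
x·lx·mx: 0, 1.984, 1.96, 5.52, 5.376, 0.46 → Σ = 15.3
T = 15.3 / 6.24 = 2.451923… → 2.45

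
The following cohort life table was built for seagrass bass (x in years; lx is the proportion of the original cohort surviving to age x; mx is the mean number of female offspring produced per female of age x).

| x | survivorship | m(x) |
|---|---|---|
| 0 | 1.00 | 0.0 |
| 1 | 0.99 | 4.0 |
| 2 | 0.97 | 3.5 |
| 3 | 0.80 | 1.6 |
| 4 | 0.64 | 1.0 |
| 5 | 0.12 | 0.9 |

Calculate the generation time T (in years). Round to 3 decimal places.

lx·mx: 0, 3.96, 3.395, 1.28, 0.64, 0.108 → R0 = 9.383
x·lx·mx: 0, 3.96, 6.79, 3.84, 2.56, 0.54 → Σ = 17.69
T = 17.69 / 9.383 = 1.885325… → 1.885

1.885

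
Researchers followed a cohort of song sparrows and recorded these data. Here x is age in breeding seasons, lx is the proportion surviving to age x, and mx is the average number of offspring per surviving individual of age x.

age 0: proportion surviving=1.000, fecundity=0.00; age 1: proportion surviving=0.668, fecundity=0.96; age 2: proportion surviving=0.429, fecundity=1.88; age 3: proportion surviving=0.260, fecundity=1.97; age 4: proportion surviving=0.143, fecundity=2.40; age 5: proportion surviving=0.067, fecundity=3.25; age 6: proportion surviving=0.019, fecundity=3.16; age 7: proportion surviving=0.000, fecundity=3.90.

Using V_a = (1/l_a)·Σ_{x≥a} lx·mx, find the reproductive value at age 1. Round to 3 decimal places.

lx·mx for x ≥ 1: 0.64128, 0.80652, 0.5122, 0.3432, 0.21775, 0.06004, 0 → sum = 2.58099
V_1 = 2.58099 / l_1 = 2.58099 / 0.668 = 3.863757… → 3.864

3.864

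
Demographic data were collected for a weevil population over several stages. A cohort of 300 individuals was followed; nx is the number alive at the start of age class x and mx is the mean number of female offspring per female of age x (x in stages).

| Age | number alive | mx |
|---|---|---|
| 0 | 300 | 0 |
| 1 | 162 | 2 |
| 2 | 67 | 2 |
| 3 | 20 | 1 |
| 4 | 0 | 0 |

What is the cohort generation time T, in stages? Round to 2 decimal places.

lx = nx/n0 = nx/300: 1, 0.54, 0.22333…, 0.06667…, 0
lx·mx: 0, 1.08, 0.446667…, 0.066667…, 0 → R0 = 1.593333…
x·lx·mx: 0, 1.08, 0.893333…, 0.2…, 0 → Σ = 2.173333…
T = 2.173333… / 1.593333… = 1.364017… → 1.36

1.36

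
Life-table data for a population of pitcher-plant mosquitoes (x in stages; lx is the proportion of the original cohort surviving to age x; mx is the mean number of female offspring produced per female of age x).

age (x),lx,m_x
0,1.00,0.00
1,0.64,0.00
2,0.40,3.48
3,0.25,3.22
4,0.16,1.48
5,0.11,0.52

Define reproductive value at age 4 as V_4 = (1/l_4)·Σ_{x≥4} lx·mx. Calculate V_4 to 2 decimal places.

1.84

lx·mx for x ≥ 4: 0.2368, 0.0572 → sum = 0.294
V_4 = 0.294 / l_4 = 0.294 / 0.16 = 1.8375 → 1.84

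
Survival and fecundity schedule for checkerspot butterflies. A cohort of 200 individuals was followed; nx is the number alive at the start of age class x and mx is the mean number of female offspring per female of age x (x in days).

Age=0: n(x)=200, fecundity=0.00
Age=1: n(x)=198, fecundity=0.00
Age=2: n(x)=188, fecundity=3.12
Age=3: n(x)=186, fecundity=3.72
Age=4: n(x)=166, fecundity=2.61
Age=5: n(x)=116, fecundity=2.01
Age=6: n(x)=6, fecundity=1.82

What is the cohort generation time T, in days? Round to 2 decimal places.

lx = nx/n0 = nx/200: 1, 0.99, 0.94, 0.93, 0.83, 0.58, 0.03
lx·mx: 0, 0, 2.9328, 3.4596, 2.1663, 1.1658, 0.0546 → R0 = 9.7791
x·lx·mx: 0, 0, 5.8656, 10.3788, 8.6652, 5.829, 0.3276 → Σ = 31.0662
T = 31.0662 / 9.7791 = 3.176795… → 3.18

3.18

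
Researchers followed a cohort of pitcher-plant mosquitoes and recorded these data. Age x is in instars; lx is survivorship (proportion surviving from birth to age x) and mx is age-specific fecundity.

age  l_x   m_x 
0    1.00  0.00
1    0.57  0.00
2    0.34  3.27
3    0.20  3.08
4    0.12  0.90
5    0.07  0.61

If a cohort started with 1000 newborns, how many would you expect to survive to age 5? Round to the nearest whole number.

70

Expected survivors = N0 · l_5 = 1000 × 0.07 = 70 → 70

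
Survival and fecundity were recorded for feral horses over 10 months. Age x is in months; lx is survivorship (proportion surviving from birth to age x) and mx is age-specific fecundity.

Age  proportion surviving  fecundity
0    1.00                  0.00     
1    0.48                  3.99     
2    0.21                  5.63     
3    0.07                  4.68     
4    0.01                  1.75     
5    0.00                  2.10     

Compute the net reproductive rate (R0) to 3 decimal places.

lx·mx by age: 0, 1.9152, 1.1823, 0.3276, 0.0175, 0
R0 = Σ lx·mx = 3.4426 → 3.443

3.443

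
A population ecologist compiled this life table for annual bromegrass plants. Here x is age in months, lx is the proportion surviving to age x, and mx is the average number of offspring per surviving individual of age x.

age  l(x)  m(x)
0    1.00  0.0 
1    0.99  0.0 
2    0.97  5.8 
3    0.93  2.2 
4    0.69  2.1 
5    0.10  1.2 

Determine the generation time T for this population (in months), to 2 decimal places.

lx·mx: 0, 0, 5.626, 2.046, 1.449, 0.12 → R0 = 9.241
x·lx·mx: 0, 0, 11.252, 6.138, 5.796, 0.6 → Σ = 23.786
T = 23.786 / 9.241 = 2.573964… → 2.57

2.57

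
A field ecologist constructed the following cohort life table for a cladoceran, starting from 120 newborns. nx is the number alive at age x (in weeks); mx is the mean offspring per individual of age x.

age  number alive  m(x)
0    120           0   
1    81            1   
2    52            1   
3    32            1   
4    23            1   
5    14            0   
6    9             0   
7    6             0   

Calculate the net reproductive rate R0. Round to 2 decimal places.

1.57

lx = nx/n0 = nx/120: 1, 0.675, 0.43333…, 0.26667…, 0.19167…, 0.11667…, 0.075, 0.05
lx·mx by age: 0, 0.675, 0.433333…, 0.266667…, 0.191667…, 0, 0, 0
R0 = Σ lx·mx = 1.566667… → 1.57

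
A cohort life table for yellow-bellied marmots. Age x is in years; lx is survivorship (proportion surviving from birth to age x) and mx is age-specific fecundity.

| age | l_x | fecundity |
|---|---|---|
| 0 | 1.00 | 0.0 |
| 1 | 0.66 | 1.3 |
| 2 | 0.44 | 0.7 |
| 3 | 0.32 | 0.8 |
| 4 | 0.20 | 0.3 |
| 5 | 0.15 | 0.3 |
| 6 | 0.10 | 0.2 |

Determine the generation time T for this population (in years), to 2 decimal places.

lx·mx: 0, 0.858, 0.308, 0.256, 0.06, 0.045, 0.02 → R0 = 1.547
x·lx·mx: 0, 0.858, 0.616, 0.768, 0.24, 0.225, 0.12 → Σ = 2.827
T = 2.827 / 1.547 = 1.827408… → 1.83

1.83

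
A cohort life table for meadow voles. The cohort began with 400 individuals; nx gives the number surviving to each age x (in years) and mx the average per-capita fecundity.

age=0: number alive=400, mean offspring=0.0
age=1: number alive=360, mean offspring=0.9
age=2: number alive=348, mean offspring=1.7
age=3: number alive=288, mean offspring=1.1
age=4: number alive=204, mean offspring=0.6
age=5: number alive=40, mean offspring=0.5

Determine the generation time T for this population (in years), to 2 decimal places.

2.22

lx = nx/n0 = nx/400: 1, 0.9, 0.87, 0.72, 0.51, 0.1
lx·mx: 0, 0.81, 1.479, 0.792, 0.306, 0.05 → R0 = 3.437
x·lx·mx: 0, 0.81, 2.958, 2.376, 1.224, 0.25 → Σ = 7.618
T = 7.618 / 3.437 = 2.216468… → 2.22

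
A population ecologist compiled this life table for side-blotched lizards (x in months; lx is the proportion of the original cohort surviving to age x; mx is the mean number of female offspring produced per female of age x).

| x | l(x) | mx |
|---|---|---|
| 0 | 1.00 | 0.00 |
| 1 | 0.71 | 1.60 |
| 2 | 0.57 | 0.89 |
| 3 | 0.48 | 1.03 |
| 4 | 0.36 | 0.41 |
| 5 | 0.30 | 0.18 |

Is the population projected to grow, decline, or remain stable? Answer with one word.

growing

R0 = Σ lx·mx = 0 + 1.136 + 0.5073 + 0.4944 + 0.1476 + 0.054 = 2.3393
R0 > 1, so the population is growing.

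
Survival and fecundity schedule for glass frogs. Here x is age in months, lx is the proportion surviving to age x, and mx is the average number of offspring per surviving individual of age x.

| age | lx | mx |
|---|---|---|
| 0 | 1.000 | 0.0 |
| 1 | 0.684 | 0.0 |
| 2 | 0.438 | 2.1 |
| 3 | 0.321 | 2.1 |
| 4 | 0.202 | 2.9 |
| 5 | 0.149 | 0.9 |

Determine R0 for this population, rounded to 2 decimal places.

2.31

lx·mx by age: 0, 0, 0.9198, 0.6741, 0.5858, 0.1341
R0 = Σ lx·mx = 2.3138 → 2.31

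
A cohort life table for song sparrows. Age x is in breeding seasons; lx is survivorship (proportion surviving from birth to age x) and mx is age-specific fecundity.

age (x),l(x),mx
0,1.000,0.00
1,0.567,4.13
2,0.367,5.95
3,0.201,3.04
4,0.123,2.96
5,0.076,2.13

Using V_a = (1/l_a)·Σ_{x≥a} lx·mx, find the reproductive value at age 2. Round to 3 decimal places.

9.048

lx·mx for x ≥ 2: 2.18365, 0.61104, 0.36408, 0.16188 → sum = 3.32065
V_2 = 3.32065 / l_2 = 3.32065 / 0.367 = 9.048093… → 9.048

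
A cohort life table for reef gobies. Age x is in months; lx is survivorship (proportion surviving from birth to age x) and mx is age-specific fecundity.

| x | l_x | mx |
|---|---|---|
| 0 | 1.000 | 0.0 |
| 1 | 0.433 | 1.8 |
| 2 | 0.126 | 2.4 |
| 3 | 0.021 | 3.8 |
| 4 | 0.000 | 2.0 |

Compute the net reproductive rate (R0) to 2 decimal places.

lx·mx by age: 0, 0.7794, 0.3024, 0.0798, 0
R0 = Σ lx·mx = 1.1616 → 1.16

1.16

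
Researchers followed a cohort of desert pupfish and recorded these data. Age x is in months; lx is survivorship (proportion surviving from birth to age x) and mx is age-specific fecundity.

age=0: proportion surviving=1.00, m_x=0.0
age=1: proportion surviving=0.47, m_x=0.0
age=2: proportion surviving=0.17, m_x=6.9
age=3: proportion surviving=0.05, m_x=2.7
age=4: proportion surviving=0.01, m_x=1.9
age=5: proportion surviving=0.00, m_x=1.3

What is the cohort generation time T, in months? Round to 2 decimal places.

2.13

lx·mx: 0, 0, 1.173, 0.135, 0.019, 0 → R0 = 1.327
x·lx·mx: 0, 0, 2.346, 0.405, 0.076, 0 → Σ = 2.827
T = 2.827 / 1.327 = 2.130369… → 2.13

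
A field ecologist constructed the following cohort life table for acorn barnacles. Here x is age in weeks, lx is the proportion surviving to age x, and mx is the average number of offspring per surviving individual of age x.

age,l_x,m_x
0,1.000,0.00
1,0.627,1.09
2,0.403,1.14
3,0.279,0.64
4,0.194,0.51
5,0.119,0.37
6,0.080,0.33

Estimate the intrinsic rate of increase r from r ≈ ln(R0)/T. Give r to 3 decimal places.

0.204

R0 = Σ lx·mx = 0 + 0.68343 + 0.45942 + 0.17856 + 0.09894 + 0.04403 + 0.0264 = 1.49078
Σ x·lx·mx = 2.91226; T = 2.91226/1.49078 = 1.95351…
r ≈ ln(R0)/T = ln(1.49078)/1.95351… = 0.2044… → 0.204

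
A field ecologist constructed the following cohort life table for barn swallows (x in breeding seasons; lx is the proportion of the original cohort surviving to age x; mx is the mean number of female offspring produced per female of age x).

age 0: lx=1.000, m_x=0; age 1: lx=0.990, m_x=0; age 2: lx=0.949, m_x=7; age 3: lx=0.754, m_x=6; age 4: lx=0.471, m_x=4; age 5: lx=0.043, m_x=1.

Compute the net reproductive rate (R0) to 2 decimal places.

13.09

lx·mx by age: 0, 0, 6.643, 4.524, 1.884, 0.043
R0 = Σ lx·mx = 13.094 → 13.09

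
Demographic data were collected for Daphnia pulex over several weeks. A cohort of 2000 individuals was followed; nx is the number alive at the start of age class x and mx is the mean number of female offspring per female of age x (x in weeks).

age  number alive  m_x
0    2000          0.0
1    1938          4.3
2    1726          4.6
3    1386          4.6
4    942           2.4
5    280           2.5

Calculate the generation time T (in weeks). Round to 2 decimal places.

2.18

lx = nx/n0 = nx/2000: 1, 0.969, 0.863, 0.693, 0.471, 0.14
lx·mx: 0, 4.1667, 3.9698, 3.1878, 1.1304, 0.35 → R0 = 12.8047
x·lx·mx: 0, 4.1667, 7.9396, 9.5634, 4.5216, 1.75 → Σ = 27.9413
T = 27.9413 / 12.8047 = 2.182113… → 2.18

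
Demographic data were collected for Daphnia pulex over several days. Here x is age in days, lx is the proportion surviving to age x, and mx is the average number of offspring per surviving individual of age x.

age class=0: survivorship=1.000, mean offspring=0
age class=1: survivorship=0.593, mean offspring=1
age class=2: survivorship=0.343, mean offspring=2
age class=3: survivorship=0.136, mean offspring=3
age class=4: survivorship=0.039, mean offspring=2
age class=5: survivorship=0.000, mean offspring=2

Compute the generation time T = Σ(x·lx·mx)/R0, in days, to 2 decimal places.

1.98

lx·mx: 0, 0.593, 0.686, 0.408, 0.078, 0 → R0 = 1.765
x·lx·mx: 0, 0.593, 1.372, 1.224, 0.312, 0 → Σ = 3.501
T = 3.501 / 1.765 = 1.983569… → 1.98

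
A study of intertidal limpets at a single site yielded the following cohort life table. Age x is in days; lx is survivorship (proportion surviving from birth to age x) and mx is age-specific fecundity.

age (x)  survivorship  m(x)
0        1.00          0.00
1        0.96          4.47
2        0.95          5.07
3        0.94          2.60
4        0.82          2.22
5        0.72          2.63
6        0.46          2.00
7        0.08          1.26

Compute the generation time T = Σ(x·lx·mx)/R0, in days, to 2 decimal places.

2.72

lx·mx: 0, 4.2912, 4.8165, 2.444, 1.8204, 1.8936, 0.92, 0.1008 → R0 = 16.2865
x·lx·mx: 0, 4.2912, 9.633, 7.332, 7.2816, 9.468, 5.52, 0.7056 → Σ = 44.2314
T = 44.2314 / 16.2865 = 2.715832… → 2.72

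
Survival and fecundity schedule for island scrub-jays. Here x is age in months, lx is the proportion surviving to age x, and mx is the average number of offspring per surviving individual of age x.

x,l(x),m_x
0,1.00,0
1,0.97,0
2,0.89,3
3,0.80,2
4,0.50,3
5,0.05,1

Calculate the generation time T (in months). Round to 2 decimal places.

lx·mx: 0, 0, 2.67, 1.6, 1.5, 0.05 → R0 = 5.82
x·lx·mx: 0, 0, 5.34, 4.8, 6, 0.25 → Σ = 16.39
T = 16.39 / 5.82 = 2.816151… → 2.82

2.82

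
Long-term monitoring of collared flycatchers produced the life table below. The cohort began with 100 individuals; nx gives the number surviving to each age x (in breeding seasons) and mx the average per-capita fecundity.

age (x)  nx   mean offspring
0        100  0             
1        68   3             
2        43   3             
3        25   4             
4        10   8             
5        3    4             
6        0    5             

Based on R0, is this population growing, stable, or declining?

growing

lx = nx/n0 = nx/100: 1, 0.68, 0.43, 0.25, 0.1, 0.03, 0
R0 = Σ lx·mx = 0 + 2.04 + 1.29 + 1 + 0.8 + 0.12 + 0 = 5.25
R0 > 1, so the population is growing.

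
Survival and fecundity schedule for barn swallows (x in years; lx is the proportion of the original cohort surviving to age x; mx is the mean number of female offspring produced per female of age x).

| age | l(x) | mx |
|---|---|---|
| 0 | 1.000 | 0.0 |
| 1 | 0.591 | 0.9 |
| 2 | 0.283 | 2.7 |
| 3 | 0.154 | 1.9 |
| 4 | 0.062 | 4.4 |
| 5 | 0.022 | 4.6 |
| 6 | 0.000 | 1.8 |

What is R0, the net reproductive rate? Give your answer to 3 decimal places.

lx·mx by age: 0, 0.5319, 0.7641, 0.2926, 0.2728, 0.1012, 0
R0 = Σ lx·mx = 1.9626 → 1.963

1.963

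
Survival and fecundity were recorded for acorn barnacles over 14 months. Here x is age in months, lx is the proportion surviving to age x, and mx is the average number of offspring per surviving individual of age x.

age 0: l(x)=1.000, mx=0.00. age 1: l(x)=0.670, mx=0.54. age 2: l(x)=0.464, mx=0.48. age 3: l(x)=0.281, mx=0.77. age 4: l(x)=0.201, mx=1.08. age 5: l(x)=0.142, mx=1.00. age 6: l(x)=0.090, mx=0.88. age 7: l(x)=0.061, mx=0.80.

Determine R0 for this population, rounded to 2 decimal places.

lx·mx by age: 0, 0.3618, 0.22272, 0.21637, 0.21708, 0.142, 0.0792, 0.0488
R0 = Σ lx·mx = 1.28797 → 1.29

1.29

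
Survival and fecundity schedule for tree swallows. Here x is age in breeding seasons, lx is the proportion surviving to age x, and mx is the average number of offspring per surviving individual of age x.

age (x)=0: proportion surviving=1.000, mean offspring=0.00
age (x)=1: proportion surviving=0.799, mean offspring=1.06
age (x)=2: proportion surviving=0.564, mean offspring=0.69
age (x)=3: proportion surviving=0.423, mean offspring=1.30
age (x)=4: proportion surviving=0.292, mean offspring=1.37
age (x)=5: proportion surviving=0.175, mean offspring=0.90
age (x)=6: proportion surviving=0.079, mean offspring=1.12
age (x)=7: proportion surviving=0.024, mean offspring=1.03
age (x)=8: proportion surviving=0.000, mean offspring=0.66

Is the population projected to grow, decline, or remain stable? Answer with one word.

growing

R0 = Σ lx·mx = 0 + 0.84694 + 0.38916 + 0.5499 + 0.40004 + 0.1575 + 0.08848 + 0.02472 + 0 = 2.45674
R0 > 1, so the population is growing.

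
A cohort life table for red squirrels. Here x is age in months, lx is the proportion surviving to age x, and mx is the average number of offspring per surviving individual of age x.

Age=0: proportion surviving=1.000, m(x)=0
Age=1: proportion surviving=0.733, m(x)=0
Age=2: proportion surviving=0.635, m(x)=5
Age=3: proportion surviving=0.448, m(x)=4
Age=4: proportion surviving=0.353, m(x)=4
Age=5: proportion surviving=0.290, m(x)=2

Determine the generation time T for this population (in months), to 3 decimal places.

lx·mx: 0, 0, 3.175, 1.792, 1.412, 0.58 → R0 = 6.959
x·lx·mx: 0, 0, 6.35, 5.376, 5.648, 2.9 → Σ = 20.274
T = 20.274 / 6.959 = 2.91335… → 2.913

2.913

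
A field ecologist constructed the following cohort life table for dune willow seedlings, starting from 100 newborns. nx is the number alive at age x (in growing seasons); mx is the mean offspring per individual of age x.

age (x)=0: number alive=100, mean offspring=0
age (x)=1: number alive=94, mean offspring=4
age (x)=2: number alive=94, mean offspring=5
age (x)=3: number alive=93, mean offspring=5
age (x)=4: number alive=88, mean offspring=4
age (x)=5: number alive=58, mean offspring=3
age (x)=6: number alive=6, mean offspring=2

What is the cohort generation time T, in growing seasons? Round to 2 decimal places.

2.74

lx = nx/n0 = nx/100: 1, 0.94, 0.94, 0.93, 0.88, 0.58, 0.06
lx·mx: 0, 3.76, 4.7, 4.65, 3.52, 1.74, 0.12 → R0 = 18.49
x·lx·mx: 0, 3.76, 9.4, 13.95, 14.08, 8.7, 0.72 → Σ = 50.61
T = 50.61 / 18.49 = 2.737155… → 2.74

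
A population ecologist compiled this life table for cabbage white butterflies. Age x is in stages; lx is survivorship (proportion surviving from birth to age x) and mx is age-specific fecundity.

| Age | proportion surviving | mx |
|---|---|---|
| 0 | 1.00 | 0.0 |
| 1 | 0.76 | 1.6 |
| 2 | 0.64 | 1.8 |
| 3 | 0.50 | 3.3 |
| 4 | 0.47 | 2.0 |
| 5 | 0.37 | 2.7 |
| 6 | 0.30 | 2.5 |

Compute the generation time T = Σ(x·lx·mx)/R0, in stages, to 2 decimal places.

lx·mx: 0, 1.216, 1.152, 1.65, 0.94, 0.999, 0.75 → R0 = 6.707
x·lx·mx: 0, 1.216, 2.304, 4.95, 3.76, 4.995, 4.5 → Σ = 21.725
T = 21.725 / 6.707 = 3.239153… → 3.24

3.24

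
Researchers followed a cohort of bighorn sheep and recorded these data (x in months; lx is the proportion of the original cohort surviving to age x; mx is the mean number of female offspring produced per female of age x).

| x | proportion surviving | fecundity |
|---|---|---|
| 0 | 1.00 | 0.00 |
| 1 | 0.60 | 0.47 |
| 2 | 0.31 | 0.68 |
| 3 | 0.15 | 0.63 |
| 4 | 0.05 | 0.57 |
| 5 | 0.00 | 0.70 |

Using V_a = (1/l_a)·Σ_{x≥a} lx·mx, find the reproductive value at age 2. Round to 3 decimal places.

1.077

lx·mx for x ≥ 2: 0.2108, 0.0945, 0.0285, 0 → sum = 0.3338
V_2 = 0.3338 / l_2 = 0.3338 / 0.31 = 1.076774… → 1.077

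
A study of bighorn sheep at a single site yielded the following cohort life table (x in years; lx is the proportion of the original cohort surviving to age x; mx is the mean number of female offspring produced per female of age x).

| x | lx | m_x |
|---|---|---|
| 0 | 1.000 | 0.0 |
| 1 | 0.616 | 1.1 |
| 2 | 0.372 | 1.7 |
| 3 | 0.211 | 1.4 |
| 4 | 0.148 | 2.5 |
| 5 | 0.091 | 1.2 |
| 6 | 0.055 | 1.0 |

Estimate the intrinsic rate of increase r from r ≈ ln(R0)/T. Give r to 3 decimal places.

0.314

R0 = Σ lx·mx = 0 + 0.6776 + 0.6324 + 0.2954 + 0.37 + 0.1092 + 0.055 = 2.1396
Σ x·lx·mx = 5.1846; T = 5.1846/2.1396 = 2.42316…
r ≈ ln(R0)/T = ln(2.1396)/2.42316… = 0.3139… → 0.314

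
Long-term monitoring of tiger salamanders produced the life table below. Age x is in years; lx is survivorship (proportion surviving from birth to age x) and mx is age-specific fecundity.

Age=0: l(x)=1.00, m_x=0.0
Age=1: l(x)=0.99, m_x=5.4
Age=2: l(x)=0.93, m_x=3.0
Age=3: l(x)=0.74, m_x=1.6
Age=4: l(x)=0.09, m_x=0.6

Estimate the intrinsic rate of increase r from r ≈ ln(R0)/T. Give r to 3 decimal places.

1.428

R0 = Σ lx·mx = 0 + 5.346 + 2.79 + 1.184 + 0.054 = 9.374
Σ x·lx·mx = 14.694; T = 14.694/9.374 = 1.56753…
r ≈ ln(R0)/T = ln(9.374)/1.56753… = 1.42769… → 1.428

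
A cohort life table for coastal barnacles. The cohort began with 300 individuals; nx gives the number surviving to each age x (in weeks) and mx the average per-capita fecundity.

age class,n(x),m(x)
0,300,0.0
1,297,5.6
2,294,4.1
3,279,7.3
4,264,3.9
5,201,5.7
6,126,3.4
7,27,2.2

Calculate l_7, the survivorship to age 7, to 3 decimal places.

0.090

l_7 = n_7/n_0 = 27/300 = 0.09 → 0.090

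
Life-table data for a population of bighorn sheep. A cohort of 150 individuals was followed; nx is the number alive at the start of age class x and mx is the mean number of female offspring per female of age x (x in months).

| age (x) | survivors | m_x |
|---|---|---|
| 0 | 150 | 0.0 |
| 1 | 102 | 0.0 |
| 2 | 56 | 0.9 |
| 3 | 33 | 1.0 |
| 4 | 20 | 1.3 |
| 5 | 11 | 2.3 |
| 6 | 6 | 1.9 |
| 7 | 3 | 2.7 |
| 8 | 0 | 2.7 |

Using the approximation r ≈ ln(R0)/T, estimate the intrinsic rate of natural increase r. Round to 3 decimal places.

lx = nx/n0 = nx/150: 1, 0.68, 0.37333…, 0.22, 0.13333…, 0.07333…, 0.04, 0.02, 0
R0 = Σ lx·mx = 0 + 0 + 0.336… + 0.22 + 0.17333… + 0.16867… + 0.076 + 0.054 + 0 = 1.028…
Σ x·lx·mx = 3.702667…; T = 3.702667…/1.028… = 3.60182…
r ≈ ln(R0)/T = ln(1.028…)/3.60182… = 0.00767… → 0.008

0.008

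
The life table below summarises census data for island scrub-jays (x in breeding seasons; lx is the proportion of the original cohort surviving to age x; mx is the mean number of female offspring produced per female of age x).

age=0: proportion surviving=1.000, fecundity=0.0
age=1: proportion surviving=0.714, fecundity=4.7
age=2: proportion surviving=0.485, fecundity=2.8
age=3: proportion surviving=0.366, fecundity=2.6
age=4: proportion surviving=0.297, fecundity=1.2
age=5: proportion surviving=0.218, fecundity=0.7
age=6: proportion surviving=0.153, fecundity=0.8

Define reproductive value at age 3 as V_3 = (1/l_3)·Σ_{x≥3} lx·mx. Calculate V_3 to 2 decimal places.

lx·mx for x ≥ 3: 0.9516, 0.3564, 0.1526, 0.1224 → sum = 1.583
V_3 = 1.583 / l_3 = 1.583 / 0.366 = 4.325137… → 4.33

4.33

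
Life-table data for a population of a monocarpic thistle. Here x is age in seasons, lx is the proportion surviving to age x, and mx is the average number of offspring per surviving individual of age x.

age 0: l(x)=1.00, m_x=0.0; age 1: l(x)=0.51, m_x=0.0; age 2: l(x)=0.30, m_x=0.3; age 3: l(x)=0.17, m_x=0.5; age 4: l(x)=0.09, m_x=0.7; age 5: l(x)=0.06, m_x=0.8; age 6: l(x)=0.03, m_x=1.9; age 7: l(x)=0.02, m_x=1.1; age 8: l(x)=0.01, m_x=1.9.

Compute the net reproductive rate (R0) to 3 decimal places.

lx·mx by age: 0, 0, 0.09, 0.085, 0.063, 0.048, 0.057, 0.022, 0.019
R0 = Σ lx·mx = 0.384 → 0.384

0.384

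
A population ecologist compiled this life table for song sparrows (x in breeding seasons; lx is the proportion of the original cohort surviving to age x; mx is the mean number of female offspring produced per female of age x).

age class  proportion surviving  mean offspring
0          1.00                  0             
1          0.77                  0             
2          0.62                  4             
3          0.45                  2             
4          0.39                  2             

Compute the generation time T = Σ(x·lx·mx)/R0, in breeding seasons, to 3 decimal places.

lx·mx: 0, 0, 2.48, 0.9, 0.78 → R0 = 4.16
x·lx·mx: 0, 0, 4.96, 2.7, 3.12 → Σ = 10.78
T = 10.78 / 4.16 = 2.591346… → 2.591

2.591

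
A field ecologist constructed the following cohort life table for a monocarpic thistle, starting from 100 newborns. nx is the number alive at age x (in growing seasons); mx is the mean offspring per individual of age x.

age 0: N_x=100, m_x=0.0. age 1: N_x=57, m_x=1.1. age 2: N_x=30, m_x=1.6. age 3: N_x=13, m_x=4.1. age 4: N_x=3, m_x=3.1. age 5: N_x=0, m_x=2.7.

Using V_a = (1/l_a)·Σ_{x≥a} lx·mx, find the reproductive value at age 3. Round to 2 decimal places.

4.82

lx = nx/n0 = nx/100: 1, 0.57, 0.3, 0.13, 0.03, 0
lx·mx for x ≥ 3: 0.533, 0.093, 0 → sum = 0.626
V_3 = 0.626 / l_3 = 0.626 / 0.13 = 4.815385… → 4.82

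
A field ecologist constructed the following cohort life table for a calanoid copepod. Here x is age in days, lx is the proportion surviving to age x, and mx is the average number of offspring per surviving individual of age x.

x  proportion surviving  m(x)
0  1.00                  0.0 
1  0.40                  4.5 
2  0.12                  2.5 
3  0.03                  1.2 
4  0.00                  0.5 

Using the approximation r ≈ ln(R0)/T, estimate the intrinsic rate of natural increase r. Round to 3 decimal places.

R0 = Σ lx·mx = 0 + 1.8 + 0.3 + 0.036 + 0 = 2.136
Σ x·lx·mx = 2.508; T = 2.508/2.136 = 1.17416…
r ≈ ln(R0)/T = ln(2.136)/1.17416… = 0.64637… → 0.646

0.646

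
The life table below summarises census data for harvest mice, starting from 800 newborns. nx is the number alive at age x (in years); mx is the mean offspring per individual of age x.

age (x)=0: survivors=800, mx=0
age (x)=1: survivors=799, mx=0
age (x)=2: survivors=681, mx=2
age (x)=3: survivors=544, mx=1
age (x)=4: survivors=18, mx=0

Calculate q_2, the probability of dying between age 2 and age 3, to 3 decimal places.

lx = nx/n0 = nx/800: 1, 0.99875, 0.85125, 0.68, 0.0225
q_2 = (l_2 − l_3) / l_2 = (0.85125 − 0.68) / 0.85125
     = 0.17125 / 0.85125 = 0.201175… → 0.201

0.201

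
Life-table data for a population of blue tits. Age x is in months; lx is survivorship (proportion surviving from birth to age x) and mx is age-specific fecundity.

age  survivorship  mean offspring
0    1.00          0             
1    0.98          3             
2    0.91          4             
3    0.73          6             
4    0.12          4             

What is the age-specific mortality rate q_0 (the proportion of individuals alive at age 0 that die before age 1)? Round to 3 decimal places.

0.020

q_0 = (l_0 − l_1) / l_0 = (1 − 0.98) / 1
     = 0.02 / 1 = 0.02 → 0.020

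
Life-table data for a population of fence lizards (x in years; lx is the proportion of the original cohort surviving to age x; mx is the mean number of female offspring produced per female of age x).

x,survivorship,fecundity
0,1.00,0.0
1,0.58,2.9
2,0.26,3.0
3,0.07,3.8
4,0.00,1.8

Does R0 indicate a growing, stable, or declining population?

growing

R0 = Σ lx·mx = 0 + 1.682 + 0.78 + 0.266 + 0 = 2.728
R0 > 1, so the population is growing.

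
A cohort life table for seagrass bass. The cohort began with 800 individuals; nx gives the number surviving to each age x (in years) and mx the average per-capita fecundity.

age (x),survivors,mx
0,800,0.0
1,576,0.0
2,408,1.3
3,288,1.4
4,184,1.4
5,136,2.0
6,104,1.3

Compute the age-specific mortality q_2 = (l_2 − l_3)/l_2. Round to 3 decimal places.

lx = nx/n0 = nx/800: 1, 0.72, 0.51, 0.36, 0.23, 0.17, 0.13
q_2 = (l_2 − l_3) / l_2 = (0.51 − 0.36) / 0.51
     = 0.15 / 0.51 = 0.294118… → 0.294

0.294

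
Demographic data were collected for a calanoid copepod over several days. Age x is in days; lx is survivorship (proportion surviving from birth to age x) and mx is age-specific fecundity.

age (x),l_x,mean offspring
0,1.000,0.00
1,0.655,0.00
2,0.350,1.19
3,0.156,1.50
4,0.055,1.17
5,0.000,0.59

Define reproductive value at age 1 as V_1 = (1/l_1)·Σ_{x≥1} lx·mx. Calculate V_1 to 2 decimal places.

1.09

lx·mx for x ≥ 1: 0, 0.4165, 0.234, 0.06435, 0 → sum = 0.71485
V_1 = 0.71485 / l_1 = 0.71485 / 0.655 = 1.091374… → 1.09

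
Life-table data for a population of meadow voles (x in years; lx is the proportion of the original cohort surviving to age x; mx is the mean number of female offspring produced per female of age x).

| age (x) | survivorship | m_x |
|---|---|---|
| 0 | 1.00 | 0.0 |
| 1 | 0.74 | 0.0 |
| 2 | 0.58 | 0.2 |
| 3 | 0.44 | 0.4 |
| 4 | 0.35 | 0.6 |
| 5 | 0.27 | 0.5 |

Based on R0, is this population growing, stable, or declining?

R0 = Σ lx·mx = 0 + 0 + 0.116 + 0.176 + 0.21 + 0.135 = 0.637
R0 < 1, so the population is declining.

declining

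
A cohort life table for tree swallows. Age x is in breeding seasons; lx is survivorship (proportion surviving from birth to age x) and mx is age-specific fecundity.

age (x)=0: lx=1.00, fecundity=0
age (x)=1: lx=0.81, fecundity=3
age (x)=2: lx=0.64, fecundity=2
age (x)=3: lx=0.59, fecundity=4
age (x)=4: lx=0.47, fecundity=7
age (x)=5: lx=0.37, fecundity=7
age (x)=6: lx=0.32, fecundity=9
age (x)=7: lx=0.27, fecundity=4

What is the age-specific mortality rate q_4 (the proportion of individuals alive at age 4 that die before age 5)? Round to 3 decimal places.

q_4 = (l_4 − l_5) / l_4 = (0.47 − 0.37) / 0.47
     = 0.1 / 0.47 = 0.212766… → 0.213

0.213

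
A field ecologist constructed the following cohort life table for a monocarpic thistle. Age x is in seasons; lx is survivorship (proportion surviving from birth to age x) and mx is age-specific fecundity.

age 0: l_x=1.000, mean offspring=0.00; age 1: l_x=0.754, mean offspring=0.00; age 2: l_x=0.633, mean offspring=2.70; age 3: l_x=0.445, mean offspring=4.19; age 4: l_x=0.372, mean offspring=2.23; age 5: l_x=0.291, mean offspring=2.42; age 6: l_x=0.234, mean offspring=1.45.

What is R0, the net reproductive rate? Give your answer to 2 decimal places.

lx·mx by age: 0, 0, 1.7091, 1.86455, 0.82956, 0.70422, 0.3393
R0 = Σ lx·mx = 5.44673 → 5.45

5.45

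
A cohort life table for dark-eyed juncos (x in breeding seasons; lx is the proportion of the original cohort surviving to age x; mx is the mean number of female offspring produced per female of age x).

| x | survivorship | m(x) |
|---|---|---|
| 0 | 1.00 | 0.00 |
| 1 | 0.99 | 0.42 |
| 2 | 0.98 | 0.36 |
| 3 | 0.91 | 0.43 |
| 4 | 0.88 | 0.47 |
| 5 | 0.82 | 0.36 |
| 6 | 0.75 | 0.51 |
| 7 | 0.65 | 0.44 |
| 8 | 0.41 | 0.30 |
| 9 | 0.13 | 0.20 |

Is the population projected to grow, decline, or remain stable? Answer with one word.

R0 = Σ lx·mx = 0 + 0.4158 + 0.3528 + 0.3913 + 0.4136 + 0.2952 + 0.3825 + 0.286 + 0.123 + 0.026 = 2.6862
R0 > 1, so the population is growing.

growing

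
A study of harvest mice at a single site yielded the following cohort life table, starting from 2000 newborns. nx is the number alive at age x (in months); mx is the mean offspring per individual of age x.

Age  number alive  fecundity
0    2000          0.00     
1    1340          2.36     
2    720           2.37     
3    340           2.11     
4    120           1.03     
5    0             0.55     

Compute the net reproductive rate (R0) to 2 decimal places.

2.85

lx = nx/n0 = nx/2000: 1, 0.67, 0.36, 0.17, 0.06, 0
lx·mx by age: 0, 1.5812, 0.8532, 0.3587, 0.0618, 0
R0 = Σ lx·mx = 2.8549 → 2.85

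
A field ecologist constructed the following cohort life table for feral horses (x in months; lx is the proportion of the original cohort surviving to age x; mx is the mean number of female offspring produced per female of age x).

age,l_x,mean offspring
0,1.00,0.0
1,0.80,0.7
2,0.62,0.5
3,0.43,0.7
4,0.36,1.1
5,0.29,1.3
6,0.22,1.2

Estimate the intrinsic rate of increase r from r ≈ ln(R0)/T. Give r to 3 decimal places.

R0 = Σ lx·mx = 0 + 0.56 + 0.31 + 0.301 + 0.396 + 0.377 + 0.264 = 2.208
Σ x·lx·mx = 7.136; T = 7.136/2.208 = 3.23188…
r ≈ ln(R0)/T = ln(2.208)/3.23188… = 0.24509… → 0.245

0.245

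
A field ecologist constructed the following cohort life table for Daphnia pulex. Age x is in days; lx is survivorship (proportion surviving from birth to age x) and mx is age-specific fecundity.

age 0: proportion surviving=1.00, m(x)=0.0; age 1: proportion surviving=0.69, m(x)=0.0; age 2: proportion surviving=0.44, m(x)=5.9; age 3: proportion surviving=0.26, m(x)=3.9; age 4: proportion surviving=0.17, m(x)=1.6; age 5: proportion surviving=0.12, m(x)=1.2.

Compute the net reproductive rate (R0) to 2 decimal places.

lx·mx by age: 0, 0, 2.596, 1.014, 0.272, 0.144
R0 = Σ lx·mx = 4.026 → 4.03

4.03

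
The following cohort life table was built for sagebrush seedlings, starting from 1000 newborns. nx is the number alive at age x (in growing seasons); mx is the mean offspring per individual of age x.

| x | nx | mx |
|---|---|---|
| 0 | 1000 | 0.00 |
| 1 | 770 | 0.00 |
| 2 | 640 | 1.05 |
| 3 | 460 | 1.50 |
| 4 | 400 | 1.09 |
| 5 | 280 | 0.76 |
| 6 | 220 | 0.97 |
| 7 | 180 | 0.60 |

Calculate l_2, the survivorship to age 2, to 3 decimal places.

0.640

l_2 = n_2/n_0 = 640/1000 = 0.64 → 0.640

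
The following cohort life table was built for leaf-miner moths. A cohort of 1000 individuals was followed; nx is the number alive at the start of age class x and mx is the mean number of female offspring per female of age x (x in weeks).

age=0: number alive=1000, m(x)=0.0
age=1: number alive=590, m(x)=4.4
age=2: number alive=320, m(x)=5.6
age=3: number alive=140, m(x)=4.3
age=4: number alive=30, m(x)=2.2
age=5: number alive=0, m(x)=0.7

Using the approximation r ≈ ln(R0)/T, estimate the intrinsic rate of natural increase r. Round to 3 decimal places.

lx = nx/n0 = nx/1000: 1, 0.59, 0.32, 0.14, 0.03, 0
R0 = Σ lx·mx = 0 + 2.596 + 1.792 + 0.602 + 0.066 + 0 = 5.056
Σ x·lx·mx = 8.25; T = 8.25/5.056 = 1.63172…
r ≈ ln(R0)/T = ln(5.056)/1.63172… = 0.99317… → 0.993

0.993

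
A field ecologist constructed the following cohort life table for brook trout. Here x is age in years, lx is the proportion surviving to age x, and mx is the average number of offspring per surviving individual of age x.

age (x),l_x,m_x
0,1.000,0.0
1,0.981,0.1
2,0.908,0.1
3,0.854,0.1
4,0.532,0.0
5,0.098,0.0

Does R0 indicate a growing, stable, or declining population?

declining

R0 = Σ lx·mx = 0 + 0.0981 + 0.0908 + 0.0854 + 0 + 0 = 0.2743
R0 < 1, so the population is declining.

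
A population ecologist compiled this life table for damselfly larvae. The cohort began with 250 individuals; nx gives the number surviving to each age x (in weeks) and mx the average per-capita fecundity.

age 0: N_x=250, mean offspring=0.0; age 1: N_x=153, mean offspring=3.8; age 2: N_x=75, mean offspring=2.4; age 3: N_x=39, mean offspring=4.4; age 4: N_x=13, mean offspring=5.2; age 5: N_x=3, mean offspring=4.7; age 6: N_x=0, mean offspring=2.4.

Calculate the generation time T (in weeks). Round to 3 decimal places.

1.771

lx = nx/n0 = nx/250: 1, 0.612, 0.3, 0.156, 0.052, 0.012, 0
lx·mx: 0, 2.3256, 0.72, 0.6864, 0.2704, 0.0564, 0 → R0 = 4.0588
x·lx·mx: 0, 2.3256, 1.44, 2.0592, 1.0816, 0.282, 0 → Σ = 7.1884
T = 7.1884 / 4.0588 = 1.771065… → 1.771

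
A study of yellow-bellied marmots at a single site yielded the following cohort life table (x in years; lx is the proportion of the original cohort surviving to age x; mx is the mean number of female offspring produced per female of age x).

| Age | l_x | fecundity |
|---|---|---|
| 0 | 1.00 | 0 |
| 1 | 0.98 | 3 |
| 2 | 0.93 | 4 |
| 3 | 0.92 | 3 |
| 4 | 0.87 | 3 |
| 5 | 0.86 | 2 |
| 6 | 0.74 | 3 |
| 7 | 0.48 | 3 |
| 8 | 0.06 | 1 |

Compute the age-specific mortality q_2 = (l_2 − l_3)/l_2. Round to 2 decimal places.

0.01

q_2 = (l_2 − l_3) / l_2 = (0.93 − 0.92) / 0.93
     = 0.01 / 0.93 = 0.010753… → 0.01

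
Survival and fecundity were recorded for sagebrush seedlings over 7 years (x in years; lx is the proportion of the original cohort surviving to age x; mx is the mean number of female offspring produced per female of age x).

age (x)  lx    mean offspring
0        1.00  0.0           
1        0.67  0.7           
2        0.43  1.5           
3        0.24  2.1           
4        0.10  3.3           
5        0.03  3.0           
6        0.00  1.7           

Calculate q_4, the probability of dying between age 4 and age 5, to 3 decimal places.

q_4 = (l_4 − l_5) / l_4 = (0.1 − 0.03) / 0.1
     = 0.07 / 0.1 = 0.7 → 0.700

0.700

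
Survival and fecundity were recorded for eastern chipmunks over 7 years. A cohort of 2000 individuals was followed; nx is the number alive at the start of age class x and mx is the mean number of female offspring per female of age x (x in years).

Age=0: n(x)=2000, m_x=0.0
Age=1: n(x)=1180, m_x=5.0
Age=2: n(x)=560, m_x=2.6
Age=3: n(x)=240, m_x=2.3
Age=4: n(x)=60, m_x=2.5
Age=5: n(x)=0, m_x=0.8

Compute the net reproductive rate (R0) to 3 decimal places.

lx = nx/n0 = nx/2000: 1, 0.59, 0.28, 0.12, 0.03, 0
lx·mx by age: 0, 2.95, 0.728, 0.276, 0.075, 0
R0 = Σ lx·mx = 4.029 → 4.029

4.029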